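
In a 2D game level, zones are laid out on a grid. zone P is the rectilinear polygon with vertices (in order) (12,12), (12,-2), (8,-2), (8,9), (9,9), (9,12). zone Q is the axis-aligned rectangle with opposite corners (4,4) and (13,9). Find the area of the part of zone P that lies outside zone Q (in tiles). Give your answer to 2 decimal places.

|zone P| = 53, |zone P∩zone Q| = 20.
|zone P ∖ zone Q| = |zone P| − |zone P∩zone Q| = 53 − 20 = 33.00.

33.00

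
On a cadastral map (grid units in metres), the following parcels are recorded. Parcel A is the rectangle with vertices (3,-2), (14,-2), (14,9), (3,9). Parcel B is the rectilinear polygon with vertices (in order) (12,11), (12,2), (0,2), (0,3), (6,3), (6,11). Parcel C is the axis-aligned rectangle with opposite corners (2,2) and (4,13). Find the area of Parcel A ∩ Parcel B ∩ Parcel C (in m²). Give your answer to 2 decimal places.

1.00

The intersection is the polygon with vertices (3,2), (3,3), (4,3), (4,2).
By the shoelace formula its area is 1.00.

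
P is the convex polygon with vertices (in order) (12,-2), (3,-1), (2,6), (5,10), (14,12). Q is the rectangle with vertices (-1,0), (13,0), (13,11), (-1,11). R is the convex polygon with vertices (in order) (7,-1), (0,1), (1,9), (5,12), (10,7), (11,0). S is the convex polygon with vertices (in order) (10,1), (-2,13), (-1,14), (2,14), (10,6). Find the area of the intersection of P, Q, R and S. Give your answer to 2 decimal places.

28.02

The intersection is the polygon with vertices (5.818,10.182), (10,6), (10,1), (3.286,7.714), (5,10).
By the shoelace formula its area is 28.02.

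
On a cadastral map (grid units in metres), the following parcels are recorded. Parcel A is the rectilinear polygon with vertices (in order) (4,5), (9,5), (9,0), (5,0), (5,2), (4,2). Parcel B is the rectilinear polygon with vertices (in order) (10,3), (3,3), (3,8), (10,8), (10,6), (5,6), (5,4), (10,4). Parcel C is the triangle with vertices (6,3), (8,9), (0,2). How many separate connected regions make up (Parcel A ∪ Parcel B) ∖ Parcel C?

3

(Parcel A ∪ Parcel B) ∖ Parcel C splits into 3 disjoint pieces (area 19, area 6.5089, area 5.3333).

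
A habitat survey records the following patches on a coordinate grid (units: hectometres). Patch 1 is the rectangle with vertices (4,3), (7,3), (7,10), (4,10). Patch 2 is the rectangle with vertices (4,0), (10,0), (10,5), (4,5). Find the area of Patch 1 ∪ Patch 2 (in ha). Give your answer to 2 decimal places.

45.00

By inclusion–exclusion:
Individual areas: |Patch 1| = 21, |Patch 2| = 30.
|Patch 1∩Patch 2|: x∈[4,7], y∈[3,5] → 3·2 = 6.
|Patch 1 ∪ Patch 2| = 51 − 6 = 45.00.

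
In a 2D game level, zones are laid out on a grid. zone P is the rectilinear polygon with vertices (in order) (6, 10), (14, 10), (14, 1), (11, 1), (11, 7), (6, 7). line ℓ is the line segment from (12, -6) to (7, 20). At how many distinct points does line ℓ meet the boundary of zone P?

2

The segment meets the boundary at (8.923,10), (9.5,7).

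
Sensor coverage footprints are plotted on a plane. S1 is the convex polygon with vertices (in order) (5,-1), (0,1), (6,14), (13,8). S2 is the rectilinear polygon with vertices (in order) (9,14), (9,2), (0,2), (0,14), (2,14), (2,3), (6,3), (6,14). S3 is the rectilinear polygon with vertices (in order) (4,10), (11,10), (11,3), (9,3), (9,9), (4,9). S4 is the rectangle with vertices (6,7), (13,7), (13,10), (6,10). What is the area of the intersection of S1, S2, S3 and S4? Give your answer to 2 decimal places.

3.00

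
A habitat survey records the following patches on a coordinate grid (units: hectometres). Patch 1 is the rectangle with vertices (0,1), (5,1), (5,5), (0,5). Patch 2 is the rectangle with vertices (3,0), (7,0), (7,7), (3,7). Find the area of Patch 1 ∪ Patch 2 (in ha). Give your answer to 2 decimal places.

40.00

By inclusion–exclusion:
Individual areas: |Patch 1| = 20, |Patch 2| = 28.
|Patch 1∩Patch 2|: x∈[3,5], y∈[1,5] → 2·4 = 8.
|Patch 1 ∪ Patch 2| = 48 − 8 = 40.00.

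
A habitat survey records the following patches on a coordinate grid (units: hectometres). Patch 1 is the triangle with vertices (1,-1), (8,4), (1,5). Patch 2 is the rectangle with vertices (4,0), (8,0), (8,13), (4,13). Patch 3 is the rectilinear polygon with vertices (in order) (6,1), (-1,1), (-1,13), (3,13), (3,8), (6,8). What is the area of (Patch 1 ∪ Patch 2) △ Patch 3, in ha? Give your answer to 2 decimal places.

|Patch 1 ∪ Patch 2| = 66.1429.
|(Patch 1 ∪ Patch 2) ∩ Patch 3| = 25.3429.
|(Patch 1 ∪ Patch 2) △ Patch 3| = 66.1429 + 69 − 50.6857 = 84.46.

84.46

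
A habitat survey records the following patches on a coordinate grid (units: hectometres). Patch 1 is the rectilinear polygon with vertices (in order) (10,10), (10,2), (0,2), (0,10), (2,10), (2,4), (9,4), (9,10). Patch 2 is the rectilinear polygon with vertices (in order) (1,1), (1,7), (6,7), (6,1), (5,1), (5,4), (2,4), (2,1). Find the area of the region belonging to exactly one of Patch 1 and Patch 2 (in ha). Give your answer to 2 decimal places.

|Patch 1| = 38, |Patch 2| = 21, |Patch 1∩Patch 2| = 7.
|Patch 1 △ Patch 2| = |Patch 1| + |Patch 2| − 2·|Patch 1∩Patch 2| = 38 + 21 − 14 = 45.00.

45.00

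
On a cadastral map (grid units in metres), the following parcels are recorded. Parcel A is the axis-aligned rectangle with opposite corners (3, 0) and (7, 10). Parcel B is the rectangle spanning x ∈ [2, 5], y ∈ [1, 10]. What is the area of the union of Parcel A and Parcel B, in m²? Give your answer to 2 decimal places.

49.00

By inclusion–exclusion:
Individual areas: |Parcel A| = 40, |Parcel B| = 27.
|Parcel A∩Parcel B|: x∈[3,5], y∈[1,10] → 2·9 = 18.
|Parcel A ∪ Parcel B| = 67 − 18 = 49.00.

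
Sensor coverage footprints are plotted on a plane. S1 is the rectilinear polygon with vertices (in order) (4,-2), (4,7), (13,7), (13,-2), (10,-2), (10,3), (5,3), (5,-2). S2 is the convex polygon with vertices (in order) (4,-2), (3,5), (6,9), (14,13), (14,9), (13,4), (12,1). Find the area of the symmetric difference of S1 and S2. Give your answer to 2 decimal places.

66.71

|S1| = 56, |S2| = 102.5, |S1∩S2| = 45.8958.
|S1 △ S2| = |S1| + |S2| − 2·|S1∩S2| = 56 + 102.5 − 91.7917 = 66.71.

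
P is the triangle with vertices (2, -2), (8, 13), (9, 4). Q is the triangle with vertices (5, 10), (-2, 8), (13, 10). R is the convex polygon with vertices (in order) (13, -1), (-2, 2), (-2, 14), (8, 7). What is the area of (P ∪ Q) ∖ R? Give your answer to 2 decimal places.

14.39

|P ∪ Q| = 41.2236.
|(P ∪ Q) ∩ R| = 26.8348.
|(P ∪ Q) ∖ R| = 41.2236 − 26.8348 = 14.39.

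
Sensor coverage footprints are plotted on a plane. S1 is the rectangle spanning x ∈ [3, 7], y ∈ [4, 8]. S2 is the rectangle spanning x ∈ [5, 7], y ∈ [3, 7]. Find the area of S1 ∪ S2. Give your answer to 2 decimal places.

18.00

By inclusion–exclusion:
Individual areas: |S1| = 16, |S2| = 8.
|S1∩S2|: x∈[5,7], y∈[4,7] → 2·3 = 6.
|S1 ∪ S2| = 24 − 6 = 18.00.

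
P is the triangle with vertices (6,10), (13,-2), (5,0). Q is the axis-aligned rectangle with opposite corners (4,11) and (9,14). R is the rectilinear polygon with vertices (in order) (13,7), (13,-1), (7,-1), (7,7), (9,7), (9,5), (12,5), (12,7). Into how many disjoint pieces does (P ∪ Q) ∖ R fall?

3

(P ∪ Q) ∖ R splits into 3 disjoint pieces (area 15.125, area 1.7083, area 15).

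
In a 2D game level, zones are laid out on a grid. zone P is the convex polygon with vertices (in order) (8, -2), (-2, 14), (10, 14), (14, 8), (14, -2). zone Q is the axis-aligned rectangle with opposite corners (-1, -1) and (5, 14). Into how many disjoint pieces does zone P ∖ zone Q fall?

2

zone P ∖ zone Q splits into 2 disjoint pieces (area 124.8, area 0.8).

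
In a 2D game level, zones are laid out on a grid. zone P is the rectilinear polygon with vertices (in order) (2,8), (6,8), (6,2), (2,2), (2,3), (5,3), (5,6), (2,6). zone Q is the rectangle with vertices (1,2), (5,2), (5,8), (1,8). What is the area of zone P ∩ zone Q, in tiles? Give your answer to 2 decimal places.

9.00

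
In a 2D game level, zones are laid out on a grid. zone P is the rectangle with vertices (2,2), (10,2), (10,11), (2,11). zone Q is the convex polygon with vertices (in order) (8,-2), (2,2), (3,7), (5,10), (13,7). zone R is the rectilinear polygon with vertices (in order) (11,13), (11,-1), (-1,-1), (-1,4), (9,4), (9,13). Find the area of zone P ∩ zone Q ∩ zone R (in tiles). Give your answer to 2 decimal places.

19.91

The intersection is the polygon with vertices (2,2), (2.4,4), (9,4), (9,8.5), (10,8.125), (10,2).
By the shoelace formula its area is 19.91.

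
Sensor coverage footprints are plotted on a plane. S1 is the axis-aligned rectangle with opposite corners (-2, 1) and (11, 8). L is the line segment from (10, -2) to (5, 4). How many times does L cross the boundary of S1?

1

The segment meets the boundary at (7.5,1).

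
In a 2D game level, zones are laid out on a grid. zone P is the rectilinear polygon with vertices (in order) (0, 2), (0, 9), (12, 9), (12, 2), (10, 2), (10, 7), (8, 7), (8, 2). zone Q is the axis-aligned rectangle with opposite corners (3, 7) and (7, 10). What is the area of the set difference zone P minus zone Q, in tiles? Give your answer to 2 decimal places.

66.00

|zone P| = 74, |zone P∩zone Q| = 8.
|zone P ∖ zone Q| = |zone P| − |zone P∩zone Q| = 74 − 8 = 66.00.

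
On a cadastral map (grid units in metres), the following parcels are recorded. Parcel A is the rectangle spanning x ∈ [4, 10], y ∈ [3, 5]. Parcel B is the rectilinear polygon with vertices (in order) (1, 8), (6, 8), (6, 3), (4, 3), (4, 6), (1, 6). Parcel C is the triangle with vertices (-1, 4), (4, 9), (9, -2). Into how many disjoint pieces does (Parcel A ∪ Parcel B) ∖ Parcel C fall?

(Parcel A ∪ Parcel B) ∖ Parcel C splits into 2 disjoint pieces (area 10.0455, area 2).

2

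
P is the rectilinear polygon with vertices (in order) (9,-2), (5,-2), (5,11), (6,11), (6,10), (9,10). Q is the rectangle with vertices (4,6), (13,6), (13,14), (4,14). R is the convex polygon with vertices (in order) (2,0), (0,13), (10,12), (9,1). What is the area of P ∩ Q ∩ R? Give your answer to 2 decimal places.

17.00

The intersection is the polygon with vertices (6,11), (6,10), (9,10), (9,6), (5,6), (5,11).
By the shoelace formula its area is 17.00.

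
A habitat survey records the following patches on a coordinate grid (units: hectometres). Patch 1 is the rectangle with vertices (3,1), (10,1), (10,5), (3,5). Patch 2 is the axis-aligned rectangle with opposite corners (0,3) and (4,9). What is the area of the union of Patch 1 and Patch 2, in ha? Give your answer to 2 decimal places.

By inclusion–exclusion:
Individual areas: |Patch 1| = 28, |Patch 2| = 24.
|Patch 1∩Patch 2|: x∈[3,4], y∈[3,5] → 1·2 = 2.
|Patch 1 ∪ Patch 2| = 52 − 2 = 50.00.

50.00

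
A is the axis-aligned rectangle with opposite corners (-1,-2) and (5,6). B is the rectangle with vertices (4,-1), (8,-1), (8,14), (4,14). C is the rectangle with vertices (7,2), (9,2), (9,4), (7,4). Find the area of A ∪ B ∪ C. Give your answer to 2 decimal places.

103.00

By inclusion–exclusion:
Individual areas: |A| = 48, |B| = 60, |C| = 4.
|A∩B|: x∈[4,5], y∈[-1,6] → 1·7 = 7.
|A∩C| = 0 (no overlap).
|B∩C|: x∈[7,8], y∈[2,4] → 1·2 = 2.
|A∩B∩C| = 0.
|A ∪ B ∪ C| = 112 − 9 + 0 = 103.00.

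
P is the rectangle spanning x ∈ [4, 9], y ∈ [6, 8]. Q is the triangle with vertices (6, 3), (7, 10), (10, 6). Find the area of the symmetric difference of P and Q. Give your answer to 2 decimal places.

13.12

|P| = 10, |Q| = 12.5, |P∩Q| = 4.6905.
|P △ Q| = |P| + |Q| − 2·|P∩Q| = 10 + 12.5 − 9.381 = 13.12.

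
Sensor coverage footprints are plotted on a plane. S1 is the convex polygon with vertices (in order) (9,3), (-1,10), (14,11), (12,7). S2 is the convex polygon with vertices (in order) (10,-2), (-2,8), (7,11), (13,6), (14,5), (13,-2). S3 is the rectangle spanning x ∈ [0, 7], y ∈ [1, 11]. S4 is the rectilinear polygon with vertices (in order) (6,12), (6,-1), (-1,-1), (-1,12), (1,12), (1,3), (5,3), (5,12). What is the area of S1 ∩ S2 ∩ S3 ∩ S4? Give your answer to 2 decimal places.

5.05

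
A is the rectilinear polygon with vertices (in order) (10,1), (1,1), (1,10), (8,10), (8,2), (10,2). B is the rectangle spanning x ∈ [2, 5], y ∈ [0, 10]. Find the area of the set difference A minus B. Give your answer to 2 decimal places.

|A| = 65, |A∩B| = 27.
|A ∖ B| = |A| − |A∩B| = 65 − 27 = 38.00.

38.00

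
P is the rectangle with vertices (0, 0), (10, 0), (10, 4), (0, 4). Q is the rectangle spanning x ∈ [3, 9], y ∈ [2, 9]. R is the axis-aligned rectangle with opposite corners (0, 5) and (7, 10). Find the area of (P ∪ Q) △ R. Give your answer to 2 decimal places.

|P ∪ Q| = 70.
|(P ∪ Q) ∩ R| = 16.
|(P ∪ Q) △ R| = 70 + 35 − 32 = 73.00.

73.00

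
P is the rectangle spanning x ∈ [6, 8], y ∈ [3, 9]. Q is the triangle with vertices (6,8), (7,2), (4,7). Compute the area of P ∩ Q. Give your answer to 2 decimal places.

The intersection is the polygon with vertices (6,8), (6.833,3), (6.4,3), (6,3.667).
By the shoelace formula its area is 1.95.

1.95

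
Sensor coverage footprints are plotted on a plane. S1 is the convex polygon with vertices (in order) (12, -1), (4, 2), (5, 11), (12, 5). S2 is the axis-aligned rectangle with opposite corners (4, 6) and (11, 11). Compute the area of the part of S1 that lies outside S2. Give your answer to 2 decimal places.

|S1| = 58.5, |S1∩S2| = 15.9722.
|S1 ∖ S2| = |S1| − |S1∩S2| = 58.5 − 15.9722 = 42.53.

42.53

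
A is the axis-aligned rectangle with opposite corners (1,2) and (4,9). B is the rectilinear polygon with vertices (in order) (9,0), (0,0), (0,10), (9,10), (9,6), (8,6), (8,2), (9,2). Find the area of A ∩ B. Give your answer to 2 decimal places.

21.00

The intersection is the polygon with vertices (1,2), (1,9), (4,9), (4,2).
By the shoelace formula its area is 21.00.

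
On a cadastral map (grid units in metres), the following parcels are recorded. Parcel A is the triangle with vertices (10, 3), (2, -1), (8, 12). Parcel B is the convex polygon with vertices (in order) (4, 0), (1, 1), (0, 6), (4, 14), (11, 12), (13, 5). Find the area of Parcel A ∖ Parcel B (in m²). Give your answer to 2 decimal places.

2.10

|Parcel A| = 40, |Parcel A∩Parcel B| = 37.8999.
|Parcel A ∖ Parcel B| = |Parcel A| − |Parcel A∩Parcel B| = 40 − 37.8999 = 2.10.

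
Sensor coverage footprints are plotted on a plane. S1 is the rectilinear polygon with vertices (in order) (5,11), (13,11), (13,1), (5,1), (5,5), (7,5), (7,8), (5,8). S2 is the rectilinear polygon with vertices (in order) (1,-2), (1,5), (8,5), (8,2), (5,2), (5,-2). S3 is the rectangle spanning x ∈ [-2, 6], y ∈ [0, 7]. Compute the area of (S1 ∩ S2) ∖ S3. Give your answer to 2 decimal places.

6.00

|S1 ∩ S2| = 9.
|(S1 ∩ S2) ∩ S3| = 3.
|(S1 ∩ S2) ∖ S3| = 9 − 3 = 6.00.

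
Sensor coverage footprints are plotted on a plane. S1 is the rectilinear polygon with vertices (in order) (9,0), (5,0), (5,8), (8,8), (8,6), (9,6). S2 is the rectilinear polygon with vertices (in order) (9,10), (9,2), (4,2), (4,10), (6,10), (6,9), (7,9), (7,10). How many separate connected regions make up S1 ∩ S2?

S1 ∩ S2 is a single connected region.

1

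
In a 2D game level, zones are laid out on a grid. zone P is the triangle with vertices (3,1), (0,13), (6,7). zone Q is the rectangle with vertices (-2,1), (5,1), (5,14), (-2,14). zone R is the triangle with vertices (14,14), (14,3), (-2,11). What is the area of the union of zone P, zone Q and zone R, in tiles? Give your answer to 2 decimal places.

By inclusion–exclusion:
Individual areas: |zone P| = 27, |zone Q| = 91, |zone R| = 88.
|zone P∩zone Q| = 25.5.
|zone P∩zone R| = 6.9177.
|zone Q∩zone R| = 16.8438.
|zone P∩zone Q∩zone R| = 6.6677.
|zone P ∪ zone Q ∪ zone R| = 206 − 49.2615 + 6.6677 = 163.41.

163.41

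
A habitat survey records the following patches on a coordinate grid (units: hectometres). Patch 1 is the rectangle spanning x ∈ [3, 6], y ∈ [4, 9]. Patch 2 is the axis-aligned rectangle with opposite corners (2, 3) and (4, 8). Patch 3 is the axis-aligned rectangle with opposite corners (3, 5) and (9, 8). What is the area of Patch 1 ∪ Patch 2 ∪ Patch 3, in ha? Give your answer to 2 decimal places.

30.00

By inclusion–exclusion:
Individual areas: |Patch 1| = 15, |Patch 2| = 10, |Patch 3| = 18.
|Patch 1∩Patch 2|: x∈[3,4], y∈[4,8] → 1·4 = 4.
|Patch 1∩Patch 3|: x∈[3,6], y∈[5,8] → 3·3 = 9.
|Patch 2∩Patch 3|: x∈[3,4], y∈[5,8] → 1·3 = 3.
|Patch 1∩Patch 2∩Patch 3| = 3.
|Patch 1 ∪ Patch 2 ∪ Patch 3| = 43 − 16 + 3 = 30.00.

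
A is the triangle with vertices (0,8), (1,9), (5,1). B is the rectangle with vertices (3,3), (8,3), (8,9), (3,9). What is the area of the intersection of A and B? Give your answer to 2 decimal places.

The intersection is the polygon with vertices (4,3), (3.571,3), (3,3.8), (3,5).
By the shoelace formula its area is 0.77.

0.77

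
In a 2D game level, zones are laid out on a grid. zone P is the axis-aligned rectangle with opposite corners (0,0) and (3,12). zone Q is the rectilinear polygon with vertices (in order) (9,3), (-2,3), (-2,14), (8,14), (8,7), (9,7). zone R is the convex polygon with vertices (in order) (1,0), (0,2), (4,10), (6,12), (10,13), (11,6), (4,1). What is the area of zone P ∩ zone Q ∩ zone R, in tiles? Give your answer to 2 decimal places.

6.25

The intersection is the polygon with vertices (3,3), (0.5,3), (3,8).
By the shoelace formula its area is 6.25.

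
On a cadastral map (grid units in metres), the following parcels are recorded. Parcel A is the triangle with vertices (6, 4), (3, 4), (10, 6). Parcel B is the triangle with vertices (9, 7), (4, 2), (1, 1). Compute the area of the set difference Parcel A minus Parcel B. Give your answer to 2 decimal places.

|Parcel A| = 3, |Parcel A∩Parcel B| = 0.8769.
|Parcel A ∖ Parcel B| = |Parcel A| − |Parcel A∩Parcel B| = 3 − 0.8769 = 2.12.

2.12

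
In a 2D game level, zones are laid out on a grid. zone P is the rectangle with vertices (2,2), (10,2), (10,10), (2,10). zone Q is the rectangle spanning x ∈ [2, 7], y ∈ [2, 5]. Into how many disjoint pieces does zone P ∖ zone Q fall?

1

zone P ∖ zone Q is a single connected region.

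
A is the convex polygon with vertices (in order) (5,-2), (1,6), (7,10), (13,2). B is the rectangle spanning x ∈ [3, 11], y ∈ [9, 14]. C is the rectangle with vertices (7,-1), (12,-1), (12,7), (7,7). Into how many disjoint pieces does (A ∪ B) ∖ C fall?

2

(A ∪ B) ∖ C splits into 2 disjoint pieces (area 85.25, area 0.9167).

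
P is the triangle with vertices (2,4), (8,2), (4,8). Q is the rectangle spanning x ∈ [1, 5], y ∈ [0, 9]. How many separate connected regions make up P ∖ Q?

P ∖ Q is a single connected region.

1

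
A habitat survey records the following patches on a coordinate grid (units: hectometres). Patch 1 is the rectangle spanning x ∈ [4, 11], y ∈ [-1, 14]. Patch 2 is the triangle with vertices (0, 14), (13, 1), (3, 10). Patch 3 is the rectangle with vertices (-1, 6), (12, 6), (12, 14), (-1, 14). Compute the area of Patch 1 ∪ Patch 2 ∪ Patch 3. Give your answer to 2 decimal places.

153.20

By inclusion–exclusion:
Individual areas: |Patch 1| = 105, |Patch 2| = 6.5, |Patch 3| = 104.
|Patch 1∩Patch 2| = 3.85.
|Patch 1∩Patch 3|: x∈[4,11], y∈[6,14] → 7·8 = 56.
|Patch 2∩Patch 3| = 5.1111.
|Patch 1∩Patch 2∩Patch 3| = 2.6611.
|Patch 1 ∪ Patch 2 ∪ Patch 3| = 215.5 − 64.9611 + 2.6611 = 153.20.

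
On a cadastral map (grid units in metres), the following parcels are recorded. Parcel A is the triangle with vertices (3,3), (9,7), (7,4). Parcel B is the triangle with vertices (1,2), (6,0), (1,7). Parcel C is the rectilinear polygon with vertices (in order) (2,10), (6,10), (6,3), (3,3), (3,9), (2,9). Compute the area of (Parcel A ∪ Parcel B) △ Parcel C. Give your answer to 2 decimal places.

34.81

|Parcel A ∪ Parcel B| = 17.412.
|(Parcel A ∪ Parcel B) ∩ Parcel C| = 2.3013.
|(Parcel A ∪ Parcel B) △ Parcel C| = 17.412 + 22 − 4.6026 = 34.81.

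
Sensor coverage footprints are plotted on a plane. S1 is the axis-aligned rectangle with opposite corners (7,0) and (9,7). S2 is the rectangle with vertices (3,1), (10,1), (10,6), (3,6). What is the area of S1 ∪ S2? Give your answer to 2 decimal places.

By inclusion–exclusion:
Individual areas: |S1| = 14, |S2| = 35.
|S1∩S2|: x∈[7,9], y∈[1,6] → 2·5 = 10.
|S1 ∪ S2| = 49 − 10 = 39.00.

39.00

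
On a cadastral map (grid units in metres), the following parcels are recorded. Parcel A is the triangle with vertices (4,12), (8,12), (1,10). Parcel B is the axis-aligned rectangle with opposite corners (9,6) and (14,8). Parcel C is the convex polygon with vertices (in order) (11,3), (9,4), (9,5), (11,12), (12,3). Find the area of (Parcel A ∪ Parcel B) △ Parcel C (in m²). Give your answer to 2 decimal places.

20.56

|Parcel A ∪ Parcel B| = 14.
|(Parcel A ∪ Parcel B) ∩ Parcel C| = 3.9683.
|(Parcel A ∪ Parcel B) △ Parcel C| = 14 + 14.5 − 7.9365 = 20.56.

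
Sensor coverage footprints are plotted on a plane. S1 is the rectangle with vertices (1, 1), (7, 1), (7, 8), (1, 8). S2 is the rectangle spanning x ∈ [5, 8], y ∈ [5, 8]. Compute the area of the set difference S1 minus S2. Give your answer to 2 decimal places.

36.00

|S1∩S2|: x∈[5,7], y∈[5,8] → 2·3 = 6.
|S1| = 42.
|S1 ∖ S2| = |S1| − |S1∩S2| = 42 − 6 = 36.00.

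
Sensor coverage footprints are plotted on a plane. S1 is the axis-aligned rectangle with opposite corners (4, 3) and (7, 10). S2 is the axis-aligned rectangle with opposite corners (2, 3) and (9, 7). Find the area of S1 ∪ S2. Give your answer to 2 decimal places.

37.00

By inclusion–exclusion:
Individual areas: |S1| = 21, |S2| = 28.
|S1∩S2|: x∈[4,7], y∈[3,7] → 3·4 = 12.
|S1 ∪ S2| = 49 − 12 = 37.00.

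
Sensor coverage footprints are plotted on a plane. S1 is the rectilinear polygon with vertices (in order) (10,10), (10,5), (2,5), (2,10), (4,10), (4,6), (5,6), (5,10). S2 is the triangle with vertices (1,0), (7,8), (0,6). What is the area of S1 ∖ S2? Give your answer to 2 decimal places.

|S1| = 36, |S1∩S2| = 6.7679.
|S1 ∖ S2| = |S1| − |S1∩S2| = 36 − 6.7679 = 29.23.

29.23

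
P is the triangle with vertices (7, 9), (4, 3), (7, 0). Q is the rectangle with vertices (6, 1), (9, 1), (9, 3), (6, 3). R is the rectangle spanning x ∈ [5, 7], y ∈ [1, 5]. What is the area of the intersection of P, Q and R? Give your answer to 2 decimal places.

The intersection is the polygon with vertices (6,1), (6,3), (7,3), (7,1).
By the shoelace formula its area is 2.00.

2.00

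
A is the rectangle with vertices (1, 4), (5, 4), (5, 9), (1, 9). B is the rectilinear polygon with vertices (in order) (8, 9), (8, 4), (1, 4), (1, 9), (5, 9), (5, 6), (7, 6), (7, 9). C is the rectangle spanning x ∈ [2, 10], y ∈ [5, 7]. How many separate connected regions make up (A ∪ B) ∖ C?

2

(A ∪ B) ∖ C splits into 2 disjoint pieces (area 2, area 17).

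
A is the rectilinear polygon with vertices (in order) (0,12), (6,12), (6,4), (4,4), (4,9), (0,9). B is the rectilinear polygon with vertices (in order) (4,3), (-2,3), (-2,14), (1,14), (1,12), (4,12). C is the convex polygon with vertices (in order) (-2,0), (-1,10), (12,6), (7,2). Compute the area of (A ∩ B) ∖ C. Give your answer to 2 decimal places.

|A ∩ B| = 12.
|(A ∩ B) ∩ C| = 0.7788.
|(A ∩ B) ∖ C| = 12 − 0.7788 = 11.22.

11.22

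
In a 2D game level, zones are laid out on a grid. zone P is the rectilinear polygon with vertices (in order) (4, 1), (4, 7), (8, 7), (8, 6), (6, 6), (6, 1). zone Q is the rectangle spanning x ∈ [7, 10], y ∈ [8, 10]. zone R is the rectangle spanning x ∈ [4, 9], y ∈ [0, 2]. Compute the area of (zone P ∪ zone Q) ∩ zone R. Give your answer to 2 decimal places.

The region (zone P ∪ zone Q) ∩ zone R is the polygon with vertices (4,2), (6,2), (6,1), (4,1).
By the shoelace formula its area is 2.00.

2.00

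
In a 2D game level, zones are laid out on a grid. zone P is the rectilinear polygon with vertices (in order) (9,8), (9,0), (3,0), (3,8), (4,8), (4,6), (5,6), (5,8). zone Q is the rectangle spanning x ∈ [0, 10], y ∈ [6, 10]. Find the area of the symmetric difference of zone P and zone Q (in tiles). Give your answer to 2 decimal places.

|zone P| = 46, |zone Q| = 40, |zone P∩zone Q| = 10.
|zone P △ zone Q| = |zone P| + |zone Q| − 2·|zone P∩zone Q| = 46 + 40 − 20 = 66.00.

66.00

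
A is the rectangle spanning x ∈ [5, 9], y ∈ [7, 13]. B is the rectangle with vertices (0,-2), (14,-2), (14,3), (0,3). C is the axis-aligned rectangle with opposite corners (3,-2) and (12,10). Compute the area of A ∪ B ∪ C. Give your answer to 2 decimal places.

145.00

By inclusion–exclusion:
Individual areas: |A| = 24, |B| = 70, |C| = 108.
|A∩B| = 0 (no overlap).
|A∩C|: x∈[5,9], y∈[7,10] → 4·3 = 12.
|B∩C|: x∈[3,12], y∈[-2,3] → 9·5 = 45.
|A∩B∩C| = 0.
|A ∪ B ∪ C| = 202 − 57 + 0 = 145.00.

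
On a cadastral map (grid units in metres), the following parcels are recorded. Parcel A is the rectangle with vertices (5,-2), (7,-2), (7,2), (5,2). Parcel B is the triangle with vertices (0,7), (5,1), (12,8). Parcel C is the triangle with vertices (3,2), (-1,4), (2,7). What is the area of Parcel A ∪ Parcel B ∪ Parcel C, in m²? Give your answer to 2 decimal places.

52.93

By inclusion–exclusion:
Individual areas: |Parcel A| = 8, |Parcel B| = 38.5, |Parcel C| = 9.
|Parcel A∩Parcel B| = 0.5.
|Parcel A∩Parcel C| = 0.
|Parcel B∩Parcel C| = 2.067.
|Parcel A∩Parcel B∩Parcel C| = 0.
|Parcel A ∪ Parcel B ∪ Parcel C| = 55.5 − 2.567 + 0 = 52.93.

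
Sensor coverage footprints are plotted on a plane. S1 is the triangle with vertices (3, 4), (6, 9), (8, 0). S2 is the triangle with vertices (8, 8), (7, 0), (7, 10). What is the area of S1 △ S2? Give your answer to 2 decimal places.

|S1| = 18.5, |S2| = 5, |S1∩S2| = 0.7736.
|S1 △ S2| = |S1| + |S2| − 2·|S1∩S2| = 18.5 + 5 − 1.5473 = 21.95.

21.95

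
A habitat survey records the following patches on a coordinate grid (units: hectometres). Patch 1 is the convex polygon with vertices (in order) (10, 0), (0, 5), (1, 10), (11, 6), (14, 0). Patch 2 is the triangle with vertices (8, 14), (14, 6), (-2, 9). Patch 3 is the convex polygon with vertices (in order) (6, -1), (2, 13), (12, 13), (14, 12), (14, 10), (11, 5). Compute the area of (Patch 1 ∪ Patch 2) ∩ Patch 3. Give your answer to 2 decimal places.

74.88

|Patch 1 ∪ Patch 2| = 120.5202.
|(Patch 1 ∪ Patch 2) ∩ Patch 3| = 74.88.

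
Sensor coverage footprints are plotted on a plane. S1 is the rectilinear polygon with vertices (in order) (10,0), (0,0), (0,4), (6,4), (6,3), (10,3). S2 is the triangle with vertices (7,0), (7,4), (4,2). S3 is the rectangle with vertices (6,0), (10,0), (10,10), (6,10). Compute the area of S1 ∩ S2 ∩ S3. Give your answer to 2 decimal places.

2.67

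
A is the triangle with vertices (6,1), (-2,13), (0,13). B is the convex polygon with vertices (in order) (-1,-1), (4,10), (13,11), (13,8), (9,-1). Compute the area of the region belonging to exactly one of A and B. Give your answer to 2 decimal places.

|A| = 12, |B| = 113, |A∩B| = 2.8887.
|A △ B| = |A| + |B| − 2·|A∩B| = 12 + 113 − 5.7773 = 119.22.

119.22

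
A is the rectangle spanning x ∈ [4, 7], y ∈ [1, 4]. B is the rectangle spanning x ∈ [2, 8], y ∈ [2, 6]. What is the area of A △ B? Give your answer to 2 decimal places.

|A∩B|: x∈[4,7], y∈[2,4] → 3·2 = 6.
|A △ B| = |A| + |B| − 2·|A∩B| = 9 + 24 − 12 = 21.00.

21.00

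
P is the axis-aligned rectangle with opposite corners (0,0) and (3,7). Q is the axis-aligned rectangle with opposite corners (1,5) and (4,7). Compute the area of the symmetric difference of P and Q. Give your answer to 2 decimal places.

19.00

|P∩Q|: x∈[1,3], y∈[5,7] → 2·2 = 4.
|P △ Q| = |P| + |Q| − 2·|P∩Q| = 21 + 6 − 8 = 19.00.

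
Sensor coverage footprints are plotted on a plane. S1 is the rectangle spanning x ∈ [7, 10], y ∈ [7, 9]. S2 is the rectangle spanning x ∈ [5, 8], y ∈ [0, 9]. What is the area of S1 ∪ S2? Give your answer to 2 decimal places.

By inclusion–exclusion:
Individual areas: |S1| = 6, |S2| = 27.
|S1∩S2|: x∈[7,8], y∈[7,9] → 1·2 = 2.
|S1 ∪ S2| = 33 − 2 = 31.00.

31.00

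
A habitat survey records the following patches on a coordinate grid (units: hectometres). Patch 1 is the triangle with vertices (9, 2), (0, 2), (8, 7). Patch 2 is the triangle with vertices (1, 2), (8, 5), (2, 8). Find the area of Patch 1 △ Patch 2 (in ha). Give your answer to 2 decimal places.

27.25

|Patch 1| = 22.5, |Patch 2| = 19.5, |Patch 1∩Patch 2| = 7.3734.
|Patch 1 △ Patch 2| = |Patch 1| + |Patch 2| − 2·|Patch 1∩Patch 2| = 22.5 + 19.5 − 14.7468 = 27.25.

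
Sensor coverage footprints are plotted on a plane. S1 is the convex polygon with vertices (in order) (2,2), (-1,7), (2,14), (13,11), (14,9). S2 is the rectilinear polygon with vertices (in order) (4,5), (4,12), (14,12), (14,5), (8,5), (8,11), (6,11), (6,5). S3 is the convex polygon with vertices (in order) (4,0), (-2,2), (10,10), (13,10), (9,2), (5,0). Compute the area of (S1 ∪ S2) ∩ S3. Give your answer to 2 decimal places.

36.44

The region (S1 ∪ S2) ∩ S3 is the polygon with vertices (8,5), (8,5.5), (2,2), (0.857,3.905), (10,10), (13,10), (10.5,5).
By the shoelace formula its area is 36.44.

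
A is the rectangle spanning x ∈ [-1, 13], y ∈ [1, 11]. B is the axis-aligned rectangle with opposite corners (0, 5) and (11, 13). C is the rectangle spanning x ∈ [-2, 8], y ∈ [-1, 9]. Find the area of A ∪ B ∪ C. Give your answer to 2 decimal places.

By inclusion–exclusion:
Individual areas: |A| = 140, |B| = 88, |C| = 100.
|A∩B|: x∈[0,11], y∈[5,11] → 11·6 = 66.
|A∩C|: x∈[-1,8], y∈[1,9] → 9·8 = 72.
|B∩C|: x∈[0,8], y∈[5,9] → 8·4 = 32.
|A∩B∩C| = 32.
|A ∪ B ∪ C| = 328 − 170 + 32 = 190.00.

190.00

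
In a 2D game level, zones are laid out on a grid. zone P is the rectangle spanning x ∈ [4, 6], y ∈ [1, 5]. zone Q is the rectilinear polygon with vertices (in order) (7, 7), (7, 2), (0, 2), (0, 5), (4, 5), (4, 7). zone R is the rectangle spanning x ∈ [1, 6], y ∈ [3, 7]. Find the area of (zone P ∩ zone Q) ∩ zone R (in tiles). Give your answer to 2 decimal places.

The region (zone P ∩ zone Q) ∩ zone R is the polygon with vertices (6,3), (4,3), (4,5), (6,5).
By the shoelace formula its area is 4.00.

4.00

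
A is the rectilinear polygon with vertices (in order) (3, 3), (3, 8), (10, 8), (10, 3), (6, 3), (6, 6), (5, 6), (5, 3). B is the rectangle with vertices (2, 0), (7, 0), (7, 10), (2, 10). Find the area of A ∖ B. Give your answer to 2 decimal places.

|A| = 32, |A∩B| = 17.
|A ∖ B| = |A| − |A∩B| = 32 − 17 = 15.00.

15.00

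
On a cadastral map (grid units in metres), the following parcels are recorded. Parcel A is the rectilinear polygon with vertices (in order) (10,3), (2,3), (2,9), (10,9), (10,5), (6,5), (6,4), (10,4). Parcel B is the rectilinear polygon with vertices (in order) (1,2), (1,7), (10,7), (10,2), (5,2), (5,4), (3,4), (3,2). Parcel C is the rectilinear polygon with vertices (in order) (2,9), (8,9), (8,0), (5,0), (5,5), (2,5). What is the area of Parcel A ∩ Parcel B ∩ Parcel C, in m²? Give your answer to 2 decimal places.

16.00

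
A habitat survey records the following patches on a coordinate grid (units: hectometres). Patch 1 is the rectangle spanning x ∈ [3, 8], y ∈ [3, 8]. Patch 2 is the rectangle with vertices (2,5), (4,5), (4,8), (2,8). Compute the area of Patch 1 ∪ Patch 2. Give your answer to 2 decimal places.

By inclusion–exclusion:
Individual areas: |Patch 1| = 25, |Patch 2| = 6.
|Patch 1∩Patch 2|: x∈[3,4], y∈[5,8] → 1·3 = 3.
|Patch 1 ∪ Patch 2| = 31 − 3 = 28.00.

28.00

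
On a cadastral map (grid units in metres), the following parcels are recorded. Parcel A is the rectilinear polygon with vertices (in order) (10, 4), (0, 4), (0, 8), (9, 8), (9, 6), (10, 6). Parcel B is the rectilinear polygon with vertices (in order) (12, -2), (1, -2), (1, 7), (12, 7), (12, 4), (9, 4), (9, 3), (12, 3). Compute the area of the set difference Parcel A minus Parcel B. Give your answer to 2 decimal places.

12.00

|Parcel A| = 38, |Parcel A∩Parcel B| = 26.
|Parcel A ∖ Parcel B| = |Parcel A| − |Parcel A∩Parcel B| = 38 − 26 = 12.00.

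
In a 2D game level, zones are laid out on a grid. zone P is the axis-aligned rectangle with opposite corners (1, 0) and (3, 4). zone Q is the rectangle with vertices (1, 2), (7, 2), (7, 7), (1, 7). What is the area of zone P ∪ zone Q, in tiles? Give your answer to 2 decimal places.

34.00

By inclusion–exclusion:
Individual areas: |zone P| = 8, |zone Q| = 30.
|zone P∩zone Q|: x∈[1,3], y∈[2,4] → 2·2 = 4.
|zone P ∪ zone Q| = 38 − 4 = 34.00.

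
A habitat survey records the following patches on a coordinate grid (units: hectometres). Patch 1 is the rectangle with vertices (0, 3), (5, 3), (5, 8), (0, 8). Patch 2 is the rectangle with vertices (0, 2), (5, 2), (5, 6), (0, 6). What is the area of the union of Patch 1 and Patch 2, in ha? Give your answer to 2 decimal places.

30.00

By inclusion–exclusion:
Individual areas: |Patch 1| = 25, |Patch 2| = 20.
|Patch 1∩Patch 2|: x∈[0,5], y∈[3,6] → 5·3 = 15.
|Patch 1 ∪ Patch 2| = 45 − 15 = 30.00.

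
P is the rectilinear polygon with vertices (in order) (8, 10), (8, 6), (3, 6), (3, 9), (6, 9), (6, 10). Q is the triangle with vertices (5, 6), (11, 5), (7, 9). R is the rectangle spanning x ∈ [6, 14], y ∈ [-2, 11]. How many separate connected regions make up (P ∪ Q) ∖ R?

1

(P ∪ Q) ∖ R is a single connected region.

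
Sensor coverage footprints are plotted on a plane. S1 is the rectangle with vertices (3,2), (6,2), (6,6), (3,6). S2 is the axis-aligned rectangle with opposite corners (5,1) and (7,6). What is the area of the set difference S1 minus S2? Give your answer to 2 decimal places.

|S1∩S2|: x∈[5,6], y∈[2,6] → 1·4 = 4.
|S1| = 12.
|S1 ∖ S2| = |S1| − |S1∩S2| = 12 − 4 = 8.00.

8.00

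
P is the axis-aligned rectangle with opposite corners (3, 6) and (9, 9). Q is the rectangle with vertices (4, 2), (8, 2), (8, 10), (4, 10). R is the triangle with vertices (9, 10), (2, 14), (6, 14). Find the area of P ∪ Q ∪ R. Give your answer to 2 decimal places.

By inclusion–exclusion:
Individual areas: |P| = 18, |Q| = 32, |R| = 8.
|P∩Q|: x∈[4,8], y∈[6,9] → 4·3 = 12.
|P∩R| = 0.
|Q∩R| = 0.
|P∩Q∩R| = 0.
|P ∪ Q ∪ R| = 58 − 12 + 0 = 46.00.

46.00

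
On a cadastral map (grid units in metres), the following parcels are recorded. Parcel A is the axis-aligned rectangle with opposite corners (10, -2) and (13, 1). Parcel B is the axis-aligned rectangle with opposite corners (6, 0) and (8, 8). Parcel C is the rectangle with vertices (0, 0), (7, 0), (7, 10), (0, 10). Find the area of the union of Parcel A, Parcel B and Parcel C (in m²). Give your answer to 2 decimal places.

87.00

By inclusion–exclusion:
Individual areas: |Parcel A| = 9, |Parcel B| = 16, |Parcel C| = 70.
|Parcel A∩Parcel B| = 0 (no overlap).
|Parcel A∩Parcel C| = 0 (no overlap).
|Parcel B∩Parcel C|: x∈[6,7], y∈[0,8] → 1·8 = 8.
|Parcel A∩Parcel B∩Parcel C| = 0.
|Parcel A ∪ Parcel B ∪ Parcel C| = 95 − 8 + 0 = 87.00.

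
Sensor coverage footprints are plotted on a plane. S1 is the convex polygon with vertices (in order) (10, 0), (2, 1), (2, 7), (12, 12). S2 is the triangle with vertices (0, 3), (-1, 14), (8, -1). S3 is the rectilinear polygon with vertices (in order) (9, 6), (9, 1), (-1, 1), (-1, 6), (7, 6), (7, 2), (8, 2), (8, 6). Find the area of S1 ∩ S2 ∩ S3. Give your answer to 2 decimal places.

15.50

The intersection is the polygon with vertices (2,2), (2,6), (3.8,6), (6.8,1), (4,1).
By the shoelace formula its area is 15.50.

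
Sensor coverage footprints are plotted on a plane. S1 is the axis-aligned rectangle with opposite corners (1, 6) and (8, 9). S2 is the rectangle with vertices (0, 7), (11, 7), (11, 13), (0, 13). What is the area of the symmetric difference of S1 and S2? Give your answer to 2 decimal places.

59.00

|S1∩S2|: x∈[1,8], y∈[7,9] → 7·2 = 14.
|S1 △ S2| = |S1| + |S2| − 2·|S1∩S2| = 21 + 66 − 28 = 59.00.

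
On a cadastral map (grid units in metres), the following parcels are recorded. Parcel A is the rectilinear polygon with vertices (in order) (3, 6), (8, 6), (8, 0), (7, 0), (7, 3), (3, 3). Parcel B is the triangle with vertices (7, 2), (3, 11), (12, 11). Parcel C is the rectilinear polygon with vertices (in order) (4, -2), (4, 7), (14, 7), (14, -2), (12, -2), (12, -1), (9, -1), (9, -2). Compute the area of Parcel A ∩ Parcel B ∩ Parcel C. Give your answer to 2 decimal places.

The intersection is the polygon with vertices (8,3.8), (7,2), (7,3), (6.556,3), (5.222,6), (8,6).
By the shoelace formula its area is 6.43.

6.43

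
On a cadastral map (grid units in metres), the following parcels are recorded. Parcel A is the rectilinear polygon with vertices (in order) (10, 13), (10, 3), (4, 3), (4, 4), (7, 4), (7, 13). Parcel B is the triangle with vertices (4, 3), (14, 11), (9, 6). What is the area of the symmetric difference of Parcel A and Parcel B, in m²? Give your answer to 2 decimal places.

|Parcel A| = 33, |Parcel B| = 5, |Parcel A∩Parcel B| = 2.7083.
|Parcel A △ Parcel B| = |Parcel A| + |Parcel B| − 2·|Parcel A∩Parcel B| = 33 + 5 − 5.4167 = 32.58.

32.58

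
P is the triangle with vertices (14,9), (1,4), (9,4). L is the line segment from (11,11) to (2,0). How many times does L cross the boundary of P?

The segment meets the boundary at (5.273,4), (7.235,6.398).

2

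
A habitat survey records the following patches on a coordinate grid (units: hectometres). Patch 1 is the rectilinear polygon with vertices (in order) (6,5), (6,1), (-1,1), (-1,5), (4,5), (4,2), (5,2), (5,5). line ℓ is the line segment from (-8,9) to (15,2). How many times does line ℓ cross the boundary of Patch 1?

The segment meets the boundary at (6,4.739), (5.143,5).

2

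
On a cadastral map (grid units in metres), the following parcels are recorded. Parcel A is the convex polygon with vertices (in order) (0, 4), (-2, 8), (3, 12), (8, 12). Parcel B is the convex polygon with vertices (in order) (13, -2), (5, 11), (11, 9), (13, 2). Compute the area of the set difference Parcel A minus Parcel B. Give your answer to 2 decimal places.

|Parcel A| = 34, |Parcel A∩Parcel B| = 0.7381.
|Parcel A ∖ Parcel B| = |Parcel A| − |Parcel A∩Parcel B| = 34 − 0.7381 = 33.26.

33.26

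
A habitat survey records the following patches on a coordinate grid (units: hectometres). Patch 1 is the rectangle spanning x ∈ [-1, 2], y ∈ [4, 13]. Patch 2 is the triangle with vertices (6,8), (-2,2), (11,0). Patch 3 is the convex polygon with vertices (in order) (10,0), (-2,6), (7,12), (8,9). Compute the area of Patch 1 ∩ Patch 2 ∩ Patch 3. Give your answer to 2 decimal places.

The intersection is the polygon with vertices (2,5), (2,4), (1.2,4.4).
By the shoelace formula its area is 0.40.

0.40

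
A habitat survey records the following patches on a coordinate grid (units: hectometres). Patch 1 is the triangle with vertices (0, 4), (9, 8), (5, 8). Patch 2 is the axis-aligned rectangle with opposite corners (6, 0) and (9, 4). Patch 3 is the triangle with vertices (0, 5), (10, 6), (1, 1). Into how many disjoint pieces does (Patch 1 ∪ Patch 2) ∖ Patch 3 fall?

3

(Patch 1 ∪ Patch 2) ∖ Patch 3 splits into 3 disjoint pieces (area 7.2627, area 0.0083, area 11.9556).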